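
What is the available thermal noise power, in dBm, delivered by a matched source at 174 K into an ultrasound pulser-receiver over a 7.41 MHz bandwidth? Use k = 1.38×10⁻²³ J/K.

−107.5 dBm

P_n = kTB = 1.38×10⁻²³ × 174 × 7.41×10⁶ = 1.78×10⁻¹⁴ W
In dBm: 10 log₁₀(1.78×10⁻¹⁴ / 10⁻³) = −107.5 dBm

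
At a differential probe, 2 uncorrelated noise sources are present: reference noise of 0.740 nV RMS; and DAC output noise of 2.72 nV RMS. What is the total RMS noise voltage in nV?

Uncorrelated sources add in power (mean-square): V_tot = √(ΣV_i²)
V_tot = √[(7.40×10⁻¹⁰)² + (2.72×10⁻⁹)²] = 2.82×10⁻⁹ V = 2.82 nV

2.82 nV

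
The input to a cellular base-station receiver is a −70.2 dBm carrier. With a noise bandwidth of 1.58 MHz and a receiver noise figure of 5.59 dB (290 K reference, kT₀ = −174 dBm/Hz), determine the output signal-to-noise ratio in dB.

36.2 dB

Noise floor: N = −174 + 10 log₁₀(B) + NF
10 log₁₀(1.58×10⁶) = 61.99 dB
N = −174 + 61.99 + 5.59 = −106.42 dBm
SNR = P_sig − N = −70.2 − (−106.42) = 36.22 dB → 36.2 dB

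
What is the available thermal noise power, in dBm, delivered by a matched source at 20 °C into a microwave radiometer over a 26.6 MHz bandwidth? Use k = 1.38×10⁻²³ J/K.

T = 20 °C + 273.15 = 293.15 K
P_n = kTB = 1.38×10⁻²³ × 293.15 × 2.66×10⁷ = 1.08×10⁻¹³ W
In dBm: 10 log₁₀(1.08×10⁻¹³ / 10⁻³) = −99.7 dBm

−99.7 dBm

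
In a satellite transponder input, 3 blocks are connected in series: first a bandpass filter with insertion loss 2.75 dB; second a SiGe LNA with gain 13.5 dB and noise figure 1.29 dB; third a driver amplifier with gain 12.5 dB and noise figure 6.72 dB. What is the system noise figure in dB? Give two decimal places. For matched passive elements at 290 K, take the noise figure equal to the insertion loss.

Convert to linear (a loss of L dB is a gain of −L dB): F_i = 10^(NF_i/10), G_i = 10^(G_i,dB/10)
  Stage 1: F_1 = 10^(2.75/10) = 1.884, G_1 = 10^(−2.75/10) = 0.5309
  Stage 2: F_2 = 10^(1.29/10) = 1.346, G_2 = 10^(13.5/10) = 22.39
  Stage 3: F_3 = 10^(6.72/10) = 4.699, G_3 = 10^(12.5/10) = 17.78
Friis cascade:
  F = 1.884 + (1.346 − 1)/0.5309 + (4.699 − 1)/11.89 = 2.846
NF = 10 log₁₀(2.846) = 4.54 dB

4.54 dB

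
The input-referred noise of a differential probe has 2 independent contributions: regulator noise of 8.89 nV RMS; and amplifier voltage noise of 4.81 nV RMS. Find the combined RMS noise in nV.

Uncorrelated sources add in power (mean-square): V_tot = √(ΣV_i²)
V_tot = √[(8.89×10⁻⁹)² + (4.81×10⁻⁹)²] = 1.01×10⁻⁸ V = 10.1 nV

10.1 nV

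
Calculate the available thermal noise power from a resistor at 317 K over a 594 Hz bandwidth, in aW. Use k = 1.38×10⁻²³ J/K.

2.60 aW

P_n = kTB = 1.38×10⁻²³ × 317 × 5.94×10² = 2.60×10⁻¹⁸ W = 2.60 aW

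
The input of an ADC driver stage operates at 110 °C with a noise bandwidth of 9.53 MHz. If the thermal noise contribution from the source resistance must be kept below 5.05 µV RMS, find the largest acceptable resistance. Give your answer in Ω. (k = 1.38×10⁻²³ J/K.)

T = 110 °C + 273.15 = 383.15 K
Johnson–Nyquist: V_n = √(4kTRB) ⇒ R = V_n² / (4kTB)
4kTB = 4 × 1.38×10⁻²³ × 383.15 × 9.53×10⁶ = 2.02×10⁻¹³
R = (5.05×10⁻⁶)² / 2.02×10⁻¹³ = 1.27×10² Ω = 127 Ω

127 Ω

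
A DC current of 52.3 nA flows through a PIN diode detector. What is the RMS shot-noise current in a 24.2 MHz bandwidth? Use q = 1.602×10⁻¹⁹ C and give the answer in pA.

637 pA

I_n = √(2qI·B)
2qI·B = 2 × 1.602×10⁻¹⁹ × 5.23×10⁻⁸ × 2.42×10⁷ = 4.06×10⁻¹⁹ A²
I_n = √(4.06×10⁻¹⁹) = 6.37×10⁻¹⁰ A = 637 pA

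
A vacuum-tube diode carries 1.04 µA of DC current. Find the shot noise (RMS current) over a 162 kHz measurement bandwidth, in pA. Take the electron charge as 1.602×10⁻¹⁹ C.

232 pA

I_n = √(2qI·B)
2qI·B = 2 × 1.602×10⁻¹⁹ × 1.04×10⁻⁶ × 1.62×10⁵ = 5.40×10⁻²⁰ A²
I_n = √(5.40×10⁻²⁰) = 2.32×10⁻¹⁰ A = 232 pA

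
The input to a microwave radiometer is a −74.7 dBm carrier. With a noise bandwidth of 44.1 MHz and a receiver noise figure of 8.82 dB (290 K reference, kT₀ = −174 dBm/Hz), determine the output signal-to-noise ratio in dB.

14.0 dB

Noise floor: N = −174 + 10 log₁₀(B) + NF
10 log₁₀(4.41×10⁷) = 76.44 dB
N = −174 + 76.44 + 8.82 = −88.74 dBm
SNR = P_sig − N = −74.7 − (−88.74) = 14.04 dB → 14.0 dB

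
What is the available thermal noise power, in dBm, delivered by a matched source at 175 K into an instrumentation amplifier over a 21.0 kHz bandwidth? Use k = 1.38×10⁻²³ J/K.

P_n = kTB = 1.38×10⁻²³ × 175 × 2.10×10⁴ = 5.07×10⁻¹⁷ W
In dBm: 10 log₁₀(5.07×10⁻¹⁷ / 10⁻³) = −132.9 dBm

−132.9 dBm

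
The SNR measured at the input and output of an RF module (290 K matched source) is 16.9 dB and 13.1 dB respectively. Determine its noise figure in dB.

NF (dB) = SNR_in(dB) − SNR_out(dB) when the source is at T₀
NF = 16.9 − 13.1 = 3.8 dB

3.8 dB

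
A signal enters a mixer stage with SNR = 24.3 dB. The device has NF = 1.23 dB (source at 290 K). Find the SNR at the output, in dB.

23.07 dB

By definition F = SNR_in/SNR_out, so in dB: SNR_out = SNR_in − NF
SNR_out = 24.3 − 1.23 = 23.07 dB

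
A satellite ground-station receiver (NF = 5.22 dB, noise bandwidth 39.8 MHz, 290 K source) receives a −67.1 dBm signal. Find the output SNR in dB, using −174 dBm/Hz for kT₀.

25.7 dB

Noise floor: N = −174 + 10 log₁₀(B) + NF
10 log₁₀(3.98×10⁷) = 76 dB
N = −174 + 76 + 5.22 = −92.78 dBm
SNR = P_sig − N = −67.1 − (−92.78) = 25.68 dB → 25.7 dB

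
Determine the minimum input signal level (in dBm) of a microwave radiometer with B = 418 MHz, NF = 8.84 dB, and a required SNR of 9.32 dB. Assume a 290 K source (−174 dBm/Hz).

−69.6 dBm

Sensitivity = −174 + 10 log₁₀(B) + NF + SNR_min
= −174 + 86.21 + 8.84 + 9.32
= −69.63 dBm → −69.6 dBm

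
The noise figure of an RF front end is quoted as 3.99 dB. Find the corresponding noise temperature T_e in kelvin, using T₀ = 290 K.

F = 10^(3.99/10) = 2.50611
T_e = (F − 1)·T₀ = (2.50611 − 1) × 290 = 437 K

437 K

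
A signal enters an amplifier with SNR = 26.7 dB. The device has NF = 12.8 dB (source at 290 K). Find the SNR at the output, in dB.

By definition F = SNR_in/SNR_out, so in dB: SNR_out = SNR_in − NF
SNR_out = 26.7 − 12.8 = 13.9 dB

13.9 dB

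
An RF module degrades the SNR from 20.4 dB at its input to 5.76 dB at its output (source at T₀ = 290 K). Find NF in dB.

NF (dB) = SNR_in(dB) − SNR_out(dB) when the source is at T₀
NF = 20.4 − 5.76 = 14.64 dB

14.64 dB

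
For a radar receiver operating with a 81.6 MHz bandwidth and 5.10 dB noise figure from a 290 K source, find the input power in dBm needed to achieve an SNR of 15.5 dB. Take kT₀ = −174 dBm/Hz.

Sensitivity = −174 + 10 log₁₀(B) + NF + SNR_min
= −174 + 79.12 + 5.10 + 15.5
= −74.28 dBm → −74.3 dBm

−74.3 dBm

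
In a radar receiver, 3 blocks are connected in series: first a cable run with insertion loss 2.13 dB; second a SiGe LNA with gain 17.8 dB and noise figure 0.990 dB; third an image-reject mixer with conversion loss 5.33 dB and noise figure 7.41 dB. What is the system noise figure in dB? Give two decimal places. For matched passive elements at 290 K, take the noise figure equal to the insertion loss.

3.37 dB

Convert to linear (a loss of L dB is a gain of −L dB): F_i = 10^(NF_i/10), G_i = 10^(G_i,dB/10)
  Stage 1: F_1 = 10^(2.13/10) = 1.633, G_1 = 10^(−2.13/10) = 0.6124
  Stage 2: F_2 = 10^(0.990/10) = 1.256, G_2 = 10^(17.8/10) = 60.26
  Stage 3: F_3 = 10^(7.41/10) = 5.508, G_3 = 10^(−5.33/10) = 0.2931
Friis cascade:
  F = 1.633 + (1.256 − 1)/0.6124 + (5.508 − 1)/36.90 = 2.173
NF = 10 log₁₀(2.173) = 3.37 dB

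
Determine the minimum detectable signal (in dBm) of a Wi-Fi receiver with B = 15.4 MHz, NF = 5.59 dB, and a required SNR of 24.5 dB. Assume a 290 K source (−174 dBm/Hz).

Sensitivity = −174 + 10 log₁₀(B) + NF + SNR_min
= −174 + 71.88 + 5.59 + 24.5
= −72.03 dBm → −72.0 dBm

−72.0 dBm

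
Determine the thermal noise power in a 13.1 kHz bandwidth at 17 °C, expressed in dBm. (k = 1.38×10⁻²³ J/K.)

−132.8 dBm

T = 17 °C + 273.15 = 290.15 K
P_n = kTB = 1.38×10⁻²³ × 290.15 × 1.31×10⁴ = 5.25×10⁻¹⁷ W
In dBm: 10 log₁₀(5.25×10⁻¹⁷ / 10⁻³) = −132.8 dBm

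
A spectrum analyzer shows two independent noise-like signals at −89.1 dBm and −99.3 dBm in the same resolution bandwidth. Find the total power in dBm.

−88.7 dBm

Convert to linear, add, convert back:
P₁ = 1.23×10⁻¹² W, P₂ = 1.17×10⁻¹³ W
P_tot = 1.35×10⁻¹² W → 10 log₁₀(P_tot / 10⁻³) = −88.7 dBm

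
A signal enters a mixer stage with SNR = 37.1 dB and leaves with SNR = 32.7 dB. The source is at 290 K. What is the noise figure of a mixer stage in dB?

4.4 dB

NF (dB) = SNR_in(dB) − SNR_out(dB) when the source is at T₀
NF = 37.1 − 32.7 = 4.4 dB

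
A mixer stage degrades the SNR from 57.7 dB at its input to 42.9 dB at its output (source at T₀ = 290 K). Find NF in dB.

NF (dB) = SNR_in(dB) − SNR_out(dB) when the source is at T₀
NF = 57.7 − 42.9 = 14.8 dB

14.8 dB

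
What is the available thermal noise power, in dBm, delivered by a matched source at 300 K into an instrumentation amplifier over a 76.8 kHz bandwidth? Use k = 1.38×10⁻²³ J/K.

P_n = kTB = 1.38×10⁻²³ × 300 × 7.68×10⁴ = 3.18×10⁻¹⁶ W
In dBm: 10 log₁₀(3.18×10⁻¹⁶ / 10⁻³) = −125.0 dBm

−125.0 dBm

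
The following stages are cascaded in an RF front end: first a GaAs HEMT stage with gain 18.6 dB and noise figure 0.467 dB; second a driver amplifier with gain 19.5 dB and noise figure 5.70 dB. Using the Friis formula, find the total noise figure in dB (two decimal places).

0.61 dB

Convert to linear (a loss of L dB is a gain of −L dB): F_i = 10^(NF_i/10), G_i = 10^(G_i,dB/10)
  Stage 1: F_1 = 10^(0.467/10) = 1.114, G_1 = 10^(18.6/10) = 72.44
  Stage 2: F_2 = 10^(5.70/10) = 3.715, G_2 = 10^(19.5/10) = 89.13
Friis cascade:
  F = 1.114 + (3.715 − 1)/72.44 = 1.151
NF = 10 log₁₀(1.151) = 0.61 dB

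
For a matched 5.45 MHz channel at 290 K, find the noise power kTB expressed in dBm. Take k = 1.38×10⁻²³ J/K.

P_n = kTB = 1.38×10⁻²³ × 290 × 5.45×10⁶ = 2.18×10⁻¹⁴ W
In dBm: 10 log₁₀(2.18×10⁻¹⁴ / 10⁻³) = −106.6 dBm

−106.6 dBm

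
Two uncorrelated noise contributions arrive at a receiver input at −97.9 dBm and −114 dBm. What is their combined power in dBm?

Convert to linear, add, convert back:
P₁ = 1.62×10⁻¹³ W, P₂ = 3.98×10⁻¹⁵ W
P_tot = 1.66×10⁻¹³ W → 10 log₁₀(P_tot / 10⁻³) = −97.8 dBm

−97.8 dBm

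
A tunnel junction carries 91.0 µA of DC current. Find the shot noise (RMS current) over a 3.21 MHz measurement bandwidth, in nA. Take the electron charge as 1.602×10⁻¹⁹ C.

I_n = √(2qI·B)
2qI·B = 2 × 1.602×10⁻¹⁹ × 9.10×10⁻⁵ × 3.21×10⁶ = 9.36×10⁻¹⁷ A²
I_n = √(9.36×10⁻¹⁷) = 9.67×10⁻⁹ A = 9.67 nA

9.67 nA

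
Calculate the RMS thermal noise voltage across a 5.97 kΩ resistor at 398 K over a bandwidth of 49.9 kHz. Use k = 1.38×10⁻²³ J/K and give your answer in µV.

2.56 µV

V_n = √(4kTRB)
4kTRB = 4 × 1.38×10⁻²³ × 398 × 5.97×10³ × 4.99×10⁴ = 6.54×10⁻¹² V²
V_n = √(6.54×10⁻¹²) = 2.56×10⁻⁶ V = 2.56 µV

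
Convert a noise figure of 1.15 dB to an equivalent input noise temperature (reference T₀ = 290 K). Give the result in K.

F = 10^(1.15/10) = 1.30317
T_e = (F − 1)·T₀ = (1.30317 − 1) × 290 = 87.9 K

87.9 K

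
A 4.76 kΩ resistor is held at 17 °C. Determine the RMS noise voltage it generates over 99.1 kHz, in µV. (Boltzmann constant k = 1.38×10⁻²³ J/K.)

T = 17 °C + 273.15 = 290.15 K
V_n = √(4kTRB)
4kTRB = 4 × 1.38×10⁻²³ × 290.15 × 4.76×10³ × 9.91×10⁴ = 7.56×10⁻¹² V²
V_n = √(7.56×10⁻¹²) = 2.75×10⁻⁶ V = 2.75 µV

2.75 µV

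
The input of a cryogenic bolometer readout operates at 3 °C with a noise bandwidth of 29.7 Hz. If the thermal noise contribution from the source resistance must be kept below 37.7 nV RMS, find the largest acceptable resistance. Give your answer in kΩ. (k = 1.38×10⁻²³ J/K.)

T = 3 °C + 273.15 = 276.15 K
Johnson–Nyquist: V_n = √(4kTRB) ⇒ R = V_n² / (4kTB)
4kTB = 4 × 1.38×10⁻²³ × 276.15 × 2.97×10¹ = 4.53×10⁻¹⁹
R = (3.77×10⁻⁸)² / 4.53×10⁻¹⁹ = 3.14×10³ Ω = 3.14 kΩ

3.14 kΩ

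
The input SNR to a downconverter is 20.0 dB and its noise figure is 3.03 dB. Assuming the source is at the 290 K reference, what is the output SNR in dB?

16.97 dB

By definition F = SNR_in/SNR_out, so in dB: SNR_out = SNR_in − NF
SNR_out = 20.0 − 3.03 = 16.97 dB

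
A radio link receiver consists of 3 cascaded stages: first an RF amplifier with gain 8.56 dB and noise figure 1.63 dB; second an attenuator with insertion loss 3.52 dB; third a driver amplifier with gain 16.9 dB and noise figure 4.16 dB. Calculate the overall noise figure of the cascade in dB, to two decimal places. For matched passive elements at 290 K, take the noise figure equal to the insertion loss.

3.29 dB

Convert to linear (a loss of L dB is a gain of −L dB): F_i = 10^(NF_i/10), G_i = 10^(G_i,dB/10)
  Stage 1: F_1 = 10^(1.63/10) = 1.455, G_1 = 10^(8.56/10) = 7.178
  Stage 2: F_2 = 10^(3.52/10) = 2.249, G_2 = 10^(−3.52/10) = 0.4446
  Stage 3: F_3 = 10^(4.16/10) = 2.606, G_3 = 10^(16.9/10) = 48.98
Friis cascade:
  F = 1.455 + (2.249 − 1)/7.178 + (2.606 − 1)/3.192 = 2.133
NF = 10 log₁₀(2.133) = 3.29 dB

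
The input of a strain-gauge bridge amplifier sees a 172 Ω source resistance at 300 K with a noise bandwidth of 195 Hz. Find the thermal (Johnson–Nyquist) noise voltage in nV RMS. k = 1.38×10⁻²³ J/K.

23.6 nV

V_n = √(4kTRB)
4kTRB = 4 × 1.38×10⁻²³ × 300 × 1.72×10² × 1.95×10² = 5.55×10⁻¹⁶ V²
V_n = √(5.55×10⁻¹⁶) = 2.36×10⁻⁸ V = 23.6 nV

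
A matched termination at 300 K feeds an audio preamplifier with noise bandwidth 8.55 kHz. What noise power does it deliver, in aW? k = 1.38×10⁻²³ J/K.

35.4 aW

P_n = kTB = 1.38×10⁻²³ × 300 × 8.55×10³ = 3.54×10⁻¹⁷ W = 35.4 aW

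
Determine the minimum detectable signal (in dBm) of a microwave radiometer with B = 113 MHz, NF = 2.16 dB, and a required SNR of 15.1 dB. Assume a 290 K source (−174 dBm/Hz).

−76.2 dBm

Sensitivity = −174 + 10 log₁₀(B) + NF + SNR_min
= −174 + 80.53 + 2.16 + 15.1
= −76.21 dBm → −76.2 dBm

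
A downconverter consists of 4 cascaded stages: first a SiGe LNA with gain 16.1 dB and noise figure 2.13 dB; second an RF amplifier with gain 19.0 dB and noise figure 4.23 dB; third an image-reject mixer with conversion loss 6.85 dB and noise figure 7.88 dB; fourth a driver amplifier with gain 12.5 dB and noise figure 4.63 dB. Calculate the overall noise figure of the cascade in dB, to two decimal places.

Convert to linear (a loss of L dB is a gain of −L dB): F_i = 10^(NF_i/10), G_i = 10^(G_i,dB/10)
  Stage 1: F_1 = 10^(2.13/10) = 1.633, G_1 = 10^(16.1/10) = 40.74
  Stage 2: F_2 = 10^(4.23/10) = 2.649, G_2 = 10^(19.0/10) = 79.43
  Stage 3: F_3 = 10^(7.88/10) = 6.138, G_3 = 10^(−6.85/10) = 0.2065
  Stage 4: F_4 = 10^(4.63/10) = 2.904, G_4 = 10^(12.5/10) = 17.78
Friis cascade:
  F = 1.633 + (2.649 − 1)/40.74 + (6.138 − 1)/3236 + (2.904 − 1)/668.3 = 1.678
NF = 10 log₁₀(1.678) = 2.25 dB

2.25 dB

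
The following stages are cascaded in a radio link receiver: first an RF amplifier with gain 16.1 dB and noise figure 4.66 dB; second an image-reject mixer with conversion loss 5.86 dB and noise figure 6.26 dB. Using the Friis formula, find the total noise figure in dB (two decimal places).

4.78 dB

Convert to linear (a loss of L dB is a gain of −L dB): F_i = 10^(NF_i/10), G_i = 10^(G_i,dB/10)
  Stage 1: F_1 = 10^(4.66/10) = 2.924, G_1 = 10^(16.1/10) = 40.74
  Stage 2: F_2 = 10^(6.26/10) = 4.227, G_2 = 10^(−5.86/10) = 0.2594
Friis cascade:
  F = 2.924 + (4.227 − 1)/40.74 = 3.003
NF = 10 log₁₀(3.003) = 4.78 dB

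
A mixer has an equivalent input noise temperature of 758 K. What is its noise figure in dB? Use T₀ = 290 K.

F = 1 + T_e/T₀ = 1 + 758/290 = 3.61379
NF = 10 log₁₀(3.61379) = 5.58 dB

5.58 dB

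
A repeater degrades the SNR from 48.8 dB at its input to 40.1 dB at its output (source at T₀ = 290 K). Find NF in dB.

8.7 dB

NF (dB) = SNR_in(dB) − SNR_out(dB) when the source is at T₀
NF = 48.8 − 40.1 = 8.7 dB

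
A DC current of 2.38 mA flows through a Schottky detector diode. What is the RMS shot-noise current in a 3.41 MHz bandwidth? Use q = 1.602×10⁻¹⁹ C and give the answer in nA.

I_n = √(2qI·B)
2qI·B = 2 × 1.602×10⁻¹⁹ × 2.38×10⁻³ × 3.41×10⁶ = 2.60×10⁻¹⁵ A²
I_n = √(2.60×10⁻¹⁵) = 5.10×10⁻⁸ A = 51.0 nA

51.0 nA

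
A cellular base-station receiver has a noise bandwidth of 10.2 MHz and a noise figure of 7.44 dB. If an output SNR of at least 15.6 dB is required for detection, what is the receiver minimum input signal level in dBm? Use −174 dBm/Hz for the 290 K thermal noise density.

−80.9 dBm

Sensitivity = −174 + 10 log₁₀(B) + NF + SNR_min
= −174 + 70.09 + 7.44 + 15.6
= −80.87 dBm → −80.9 dBm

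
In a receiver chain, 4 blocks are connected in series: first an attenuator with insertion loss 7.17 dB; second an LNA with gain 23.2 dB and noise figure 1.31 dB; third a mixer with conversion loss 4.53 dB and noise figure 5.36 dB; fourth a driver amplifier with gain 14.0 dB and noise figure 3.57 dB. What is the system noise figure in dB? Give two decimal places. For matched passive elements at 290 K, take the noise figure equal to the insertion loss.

8.57 dB

Convert to linear (a loss of L dB is a gain of −L dB): F_i = 10^(NF_i/10), G_i = 10^(G_i,dB/10)
  Stage 1: F_1 = 10^(7.17/10) = 5.212, G_1 = 10^(−7.17/10) = 0.1919
  Stage 2: F_2 = 10^(1.31/10) = 1.352, G_2 = 10^(23.2/10) = 208.9
  Stage 3: F_3 = 10^(5.36/10) = 3.436, G_3 = 10^(−4.53/10) = 0.3524
  Stage 4: F_4 = 10^(3.57/10) = 2.275, G_4 = 10^(14.0/10) = 25.12
Friis cascade:
  F = 5.212 + (1.352 − 1)/0.1919 + (3.436 − 1)/40.09 + (2.275 − 1)/14.13 = 7.198
NF = 10 log₁₀(7.198) = 8.57 dB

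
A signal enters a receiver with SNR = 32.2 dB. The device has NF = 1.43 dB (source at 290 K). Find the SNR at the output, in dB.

By definition F = SNR_in/SNR_out, so in dB: SNR_out = SNR_in − NF
SNR_out = 32.2 − 1.43 = 30.77 dB

30.77 dB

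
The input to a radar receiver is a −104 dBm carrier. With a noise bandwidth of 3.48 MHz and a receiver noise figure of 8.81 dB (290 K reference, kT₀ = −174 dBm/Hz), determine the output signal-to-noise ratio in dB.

Noise floor: N = −174 + 10 log₁₀(B) + NF
10 log₁₀(3.48×10⁶) = 65.42 dB
N = −174 + 65.42 + 8.81 = −99.77 dBm
SNR = P_sig − N = −104 − (−99.77) = −4.23 dB → −4.2 dB

−4.2 dB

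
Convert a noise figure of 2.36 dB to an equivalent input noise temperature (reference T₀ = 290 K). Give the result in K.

F = 10^(2.36/10) = 1.72187
T_e = (F − 1)·T₀ = (1.72187 − 1) × 290 = 209 K

209 K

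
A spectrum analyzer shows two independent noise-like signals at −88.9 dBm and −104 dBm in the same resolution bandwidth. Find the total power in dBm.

Convert to linear, add, convert back:
P₁ = 1.29×10⁻¹² W, P₂ = 3.98×10⁻¹⁴ W
P_tot = 1.33×10⁻¹² W → 10 log₁₀(P_tot / 10⁻³) = −88.8 dBm

−88.8 dBm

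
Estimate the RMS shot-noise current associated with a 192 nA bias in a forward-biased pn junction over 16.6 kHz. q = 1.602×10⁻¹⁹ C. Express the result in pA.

32.0 pA

I_n = √(2qI·B)
2qI·B = 2 × 1.602×10⁻¹⁹ × 1.92×10⁻⁷ × 1.66×10⁴ = 1.02×10⁻²¹ A²
I_n = √(1.02×10⁻²¹) = 3.20×10⁻¹¹ A = 32.0 pA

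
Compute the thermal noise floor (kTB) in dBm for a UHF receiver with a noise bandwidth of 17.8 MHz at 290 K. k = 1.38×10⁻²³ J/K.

P_n = kTB = 1.38×10⁻²³ × 290 × 1.78×10⁷ = 7.12×10⁻¹⁴ W
In dBm: 10 log₁₀(7.12×10⁻¹⁴ / 10⁻³) = −101.5 dBm

−101.5 dBm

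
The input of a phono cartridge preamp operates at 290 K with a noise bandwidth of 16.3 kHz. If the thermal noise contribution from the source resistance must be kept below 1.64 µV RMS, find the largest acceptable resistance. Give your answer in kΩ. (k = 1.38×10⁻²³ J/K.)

Johnson–Nyquist: V_n = √(4kTRB) ⇒ R = V_n² / (4kTB)
4kTB = 4 × 1.38×10⁻²³ × 290 × 1.63×10⁴ = 2.61×10⁻¹⁶
R = (1.64×10⁻⁶)² / 2.61×10⁻¹⁶ = 1.03×10⁴ Ω = 10.3 kΩ

10.3 kΩ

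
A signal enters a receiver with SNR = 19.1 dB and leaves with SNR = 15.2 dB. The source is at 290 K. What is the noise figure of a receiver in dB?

3.9 dB

NF (dB) = SNR_in(dB) − SNR_out(dB) when the source is at T₀
NF = 19.1 − 15.2 = 3.9 dB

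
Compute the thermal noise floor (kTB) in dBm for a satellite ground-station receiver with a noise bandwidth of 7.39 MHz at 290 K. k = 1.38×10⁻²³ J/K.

P_n = kTB = 1.38×10⁻²³ × 290 × 7.39×10⁶ = 2.96×10⁻¹⁴ W
In dBm: 10 log₁₀(2.96×10⁻¹⁴ / 10⁻³) = −105.3 dBm

−105.3 dBm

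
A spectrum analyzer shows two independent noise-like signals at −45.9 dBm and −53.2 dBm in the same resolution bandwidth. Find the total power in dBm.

Convert to linear, add, convert back:
P₁ = 2.57×10⁻⁸ W, P₂ = 4.79×10⁻⁹ W
P_tot = 3.05×10⁻⁸ W → 10 log₁₀(P_tot / 10⁻³) = −45.2 dBm

−45.2 dBm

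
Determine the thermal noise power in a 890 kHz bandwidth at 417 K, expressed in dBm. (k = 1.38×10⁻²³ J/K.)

P_n = kTB = 1.38×10⁻²³ × 417 × 8.90×10⁵ = 5.12×10⁻¹⁵ W
In dBm: 10 log₁₀(5.12×10⁻¹⁵ / 10⁻³) = −112.9 dBm

−112.9 dBm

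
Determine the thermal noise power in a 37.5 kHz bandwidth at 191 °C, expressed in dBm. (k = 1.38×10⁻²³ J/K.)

T = 191 °C + 273.15 = 464.15 K
P_n = kTB = 1.38×10⁻²³ × 464.15 × 3.75×10⁴ = 2.40×10⁻¹⁶ W
In dBm: 10 log₁₀(2.40×10⁻¹⁶ / 10⁻³) = −126.2 dBm

−126.2 dBm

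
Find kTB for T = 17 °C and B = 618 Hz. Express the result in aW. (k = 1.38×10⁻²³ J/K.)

T = 17 °C + 273.15 = 290.15 K
P_n = kTB = 1.38×10⁻²³ × 290.15 × 6.18×10² = 2.47×10⁻¹⁸ W = 2.47 aW

2.47 aW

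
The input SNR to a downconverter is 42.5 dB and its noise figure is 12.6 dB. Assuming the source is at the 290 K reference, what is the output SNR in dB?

By definition F = SNR_in/SNR_out, so in dB: SNR_out = SNR_in − NF
SNR_out = 42.5 − 12.6 = 29.9 dB

29.9 dB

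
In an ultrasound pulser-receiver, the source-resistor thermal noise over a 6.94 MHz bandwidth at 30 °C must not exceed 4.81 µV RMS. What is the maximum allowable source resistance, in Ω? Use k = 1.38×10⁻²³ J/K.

199 Ω

T = 30 °C + 273.15 = 303.15 K
Johnson–Nyquist: V_n = √(4kTRB) ⇒ R = V_n² / (4kTB)
4kTB = 4 × 1.38×10⁻²³ × 303.15 × 6.94×10⁶ = 1.16×10⁻¹³
R = (4.81×10⁻⁶)² / 1.16×10⁻¹³ = 1.99×10² Ω = 199 Ω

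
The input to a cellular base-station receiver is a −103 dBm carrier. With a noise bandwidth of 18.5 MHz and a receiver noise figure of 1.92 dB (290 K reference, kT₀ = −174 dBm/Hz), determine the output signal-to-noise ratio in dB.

Noise floor: N = −174 + 10 log₁₀(B) + NF
10 log₁₀(1.85×10⁷) = 72.67 dB
N = −174 + 72.67 + 1.92 = −99.41 dBm
SNR = P_sig − N = −103 − (−99.41) = −3.59 dB → −3.6 dB

−3.6 dB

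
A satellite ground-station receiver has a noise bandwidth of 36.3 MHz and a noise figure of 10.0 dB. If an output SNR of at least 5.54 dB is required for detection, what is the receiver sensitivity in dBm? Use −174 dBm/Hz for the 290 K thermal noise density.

−82.9 dBm

Sensitivity = −174 + 10 log₁₀(B) + NF + SNR_min
= −174 + 75.6 + 10.0 + 5.54
= −82.86 dBm → −82.9 dBm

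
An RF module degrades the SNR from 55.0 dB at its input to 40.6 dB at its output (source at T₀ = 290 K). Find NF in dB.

14.4 dB

NF (dB) = SNR_in(dB) − SNR_out(dB) when the source is at T₀
NF = 55.0 − 40.6 = 14.4 dB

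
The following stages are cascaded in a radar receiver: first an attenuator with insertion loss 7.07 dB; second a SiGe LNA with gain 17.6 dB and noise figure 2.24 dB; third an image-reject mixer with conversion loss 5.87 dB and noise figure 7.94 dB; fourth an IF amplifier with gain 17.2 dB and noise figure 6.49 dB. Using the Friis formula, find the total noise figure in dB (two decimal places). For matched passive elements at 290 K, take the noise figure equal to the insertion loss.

10.08 dB

Convert to linear (a loss of L dB is a gain of −L dB): F_i = 10^(NF_i/10), G_i = 10^(G_i,dB/10)
  Stage 1: F_1 = 10^(7.07/10) = 5.093, G_1 = 10^(−7.07/10) = 0.1963
  Stage 2: F_2 = 10^(2.24/10) = 1.675, G_2 = 10^(17.6/10) = 57.54
  Stage 3: F_3 = 10^(7.94/10) = 6.223, G_3 = 10^(−5.87/10) = 0.2588
  Stage 4: F_4 = 10^(6.49/10) = 4.457, G_4 = 10^(17.2/10) = 52.48
Friis cascade:
  F = 5.093 + (1.675 − 1)/0.1963 + (6.223 − 1)/11.30 + (4.457 − 1)/2.924 = 10.18
NF = 10 log₁₀(10.18) = 10.08 dB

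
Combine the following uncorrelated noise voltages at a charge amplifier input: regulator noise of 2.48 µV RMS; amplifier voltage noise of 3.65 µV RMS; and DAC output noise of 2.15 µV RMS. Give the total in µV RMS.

Uncorrelated sources add in power (mean-square): V_tot = √(ΣV_i²)
V_tot = √[(2.48×10⁻⁶)² + (3.65×10⁻⁶)² + (2.15×10⁻⁶)²] = 4.91×10⁻⁶ V = 4.91 µV

4.91 µV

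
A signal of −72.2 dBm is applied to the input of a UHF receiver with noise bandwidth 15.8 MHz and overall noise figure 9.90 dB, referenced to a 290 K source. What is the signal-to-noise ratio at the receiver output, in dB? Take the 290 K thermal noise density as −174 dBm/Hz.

19.9 dB

Noise floor: N = −174 + 10 log₁₀(B) + NF
10 log₁₀(1.58×10⁷) = 71.99 dB
N = −174 + 71.99 + 9.90 = −92.11 dBm
SNR = P_sig − N = −72.2 − (−92.11) = 19.91 dB → 19.9 dB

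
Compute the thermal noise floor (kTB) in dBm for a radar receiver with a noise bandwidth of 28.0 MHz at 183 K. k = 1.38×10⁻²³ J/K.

P_n = kTB = 1.38×10⁻²³ × 183 × 2.80×10⁷ = 7.07×10⁻¹⁴ W
In dBm: 10 log₁₀(7.07×10⁻¹⁴ / 10⁻³) = −101.5 dBm

−101.5 dBm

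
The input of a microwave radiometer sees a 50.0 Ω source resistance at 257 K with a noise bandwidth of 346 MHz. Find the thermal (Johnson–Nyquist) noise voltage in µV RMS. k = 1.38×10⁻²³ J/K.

V_n = √(4kTRB)
4kTRB = 4 × 1.38×10⁻²³ × 257 × 5.00×10¹ × 3.46×10⁸ = 2.45×10⁻¹⁰ V²
V_n = √(2.45×10⁻¹⁰) = 1.57×10⁻⁵ V = 15.7 µV

15.7 µV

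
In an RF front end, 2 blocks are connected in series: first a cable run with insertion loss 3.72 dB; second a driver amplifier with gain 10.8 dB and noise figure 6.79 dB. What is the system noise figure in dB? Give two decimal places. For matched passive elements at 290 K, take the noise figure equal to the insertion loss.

10.51 dB

Convert to linear (a loss of L dB is a gain of −L dB): F_i = 10^(NF_i/10), G_i = 10^(G_i,dB/10)
  Stage 1: F_1 = 10^(3.72/10) = 2.355, G_1 = 10^(−3.72/10) = 0.4246
  Stage 2: F_2 = 10^(6.79/10) = 4.775, G_2 = 10^(10.8/10) = 12.02
Friis cascade:
  F = 2.355 + (4.775 − 1)/0.4246 = 11.25
NF = 10 log₁₀(11.25) = 10.51 dB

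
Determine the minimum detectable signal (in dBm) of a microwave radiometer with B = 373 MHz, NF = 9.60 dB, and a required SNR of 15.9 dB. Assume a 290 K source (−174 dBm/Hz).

Sensitivity = −174 + 10 log₁₀(B) + NF + SNR_min
= −174 + 85.72 + 9.60 + 15.9
= −62.78 dBm → −62.8 dBm

−62.8 dBm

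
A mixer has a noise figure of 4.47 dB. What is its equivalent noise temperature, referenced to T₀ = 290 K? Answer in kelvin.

F = 10^(4.47/10) = 2.79898
T_e = (F − 1)·T₀ = (2.79898 − 1) × 290 = 522 K

522 K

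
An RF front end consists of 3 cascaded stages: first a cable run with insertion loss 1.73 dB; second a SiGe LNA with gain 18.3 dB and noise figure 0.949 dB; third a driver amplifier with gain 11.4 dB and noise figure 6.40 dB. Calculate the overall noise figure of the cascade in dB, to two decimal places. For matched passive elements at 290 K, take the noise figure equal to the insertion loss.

Convert to linear (a loss of L dB is a gain of −L dB): F_i = 10^(NF_i/10), G_i = 10^(G_i,dB/10)
  Stage 1: F_1 = 10^(1.73/10) = 1.489, G_1 = 10^(−1.73/10) = 0.6714
  Stage 2: F_2 = 10^(0.949/10) = 1.244, G_2 = 10^(18.3/10) = 67.61
  Stage 3: F_3 = 10^(6.40/10) = 4.365, G_3 = 10^(11.4/10) = 13.80
Friis cascade:
  F = 1.489 + (1.244 − 1)/0.6714 + (4.365 − 1)/45.39 = 1.927
NF = 10 log₁₀(1.927) = 2.85 dB

2.85 dB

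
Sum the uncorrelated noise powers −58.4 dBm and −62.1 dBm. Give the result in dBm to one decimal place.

Convert to linear, add, convert back:
P₁ = 1.45×10⁻⁹ W, P₂ = 6.17×10⁻¹⁰ W
P_tot = 2.06×10⁻⁹ W → 10 log₁₀(P_tot / 10⁻³) = −56.9 dBm

−56.9 dBm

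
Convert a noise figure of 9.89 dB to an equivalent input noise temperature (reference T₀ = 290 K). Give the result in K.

2537 K

F = 10^(9.89/10) = 9.7499
T_e = (F − 1)·T₀ = (9.7499 − 1) × 290 = 2537 K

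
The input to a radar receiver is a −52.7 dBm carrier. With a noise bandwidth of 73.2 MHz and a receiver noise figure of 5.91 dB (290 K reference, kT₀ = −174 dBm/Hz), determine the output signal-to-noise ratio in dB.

Noise floor: N = −174 + 10 log₁₀(B) + NF
10 log₁₀(7.32×10⁷) = 78.65 dB
N = −174 + 78.65 + 5.91 = −89.44 dBm
SNR = P_sig − N = −52.7 − (−89.44) = 36.74 dB → 36.7 dB

36.7 dB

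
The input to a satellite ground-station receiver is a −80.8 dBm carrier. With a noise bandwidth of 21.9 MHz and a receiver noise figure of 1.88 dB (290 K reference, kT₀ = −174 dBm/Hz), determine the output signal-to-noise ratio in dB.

17.9 dB

Noise floor: N = −174 + 10 log₁₀(B) + NF
10 log₁₀(2.19×10⁷) = 73.4 dB
N = −174 + 73.4 + 1.88 = −98.72 dBm
SNR = P_sig − N = −80.8 − (−98.72) = 17.92 dB → 17.9 dB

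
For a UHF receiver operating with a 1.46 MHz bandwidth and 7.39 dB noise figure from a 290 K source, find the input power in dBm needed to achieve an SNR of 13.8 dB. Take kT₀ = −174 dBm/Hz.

Sensitivity = −174 + 10 log₁₀(B) + NF + SNR_min
= −174 + 61.64 + 7.39 + 13.8
= −91.17 dBm → −91.2 dBm

−91.2 dBm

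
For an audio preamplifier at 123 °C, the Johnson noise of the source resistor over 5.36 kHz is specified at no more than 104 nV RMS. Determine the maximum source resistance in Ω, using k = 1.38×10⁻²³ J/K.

T = 123 °C + 273.15 = 396.15 K
Johnson–Nyquist: V_n = √(4kTRB) ⇒ R = V_n² / (4kTB)
4kTB = 4 × 1.38×10⁻²³ × 396.15 × 5.36×10³ = 1.17×10⁻¹⁶
R = (1.04×10⁻⁷)² / 1.17×10⁻¹⁶ = 9.23×10¹ Ω = 92.3 Ω

92.3 Ω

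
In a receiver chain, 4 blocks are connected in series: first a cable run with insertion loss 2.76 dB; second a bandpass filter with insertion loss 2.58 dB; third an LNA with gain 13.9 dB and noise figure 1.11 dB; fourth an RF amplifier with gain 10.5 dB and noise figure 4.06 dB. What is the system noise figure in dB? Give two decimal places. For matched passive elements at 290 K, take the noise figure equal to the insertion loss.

6.66 dB

Convert to linear (a loss of L dB is a gain of −L dB): F_i = 10^(NF_i/10), G_i = 10^(G_i,dB/10)
  Stage 1: F_1 = 10^(2.76/10) = 1.888, G_1 = 10^(−2.76/10) = 0.5297
  Stage 2: F_2 = 10^(2.58/10) = 1.811, G_2 = 10^(−2.58/10) = 0.5521
  Stage 3: F_3 = 10^(1.11/10) = 1.291, G_3 = 10^(13.9/10) = 24.55
  Stage 4: F_4 = 10^(4.06/10) = 2.547, G_4 = 10^(10.5/10) = 11.22
Friis cascade:
  F = 1.888 + (1.811 − 1)/0.5297 + (1.291 − 1)/0.2924 + (2.547 − 1)/7.178 = 4.631
NF = 10 log₁₀(4.631) = 6.66 dB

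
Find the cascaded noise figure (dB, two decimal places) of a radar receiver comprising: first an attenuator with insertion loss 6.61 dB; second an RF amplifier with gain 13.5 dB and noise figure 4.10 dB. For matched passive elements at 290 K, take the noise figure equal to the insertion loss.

Convert to linear (a loss of L dB is a gain of −L dB): F_i = 10^(NF_i/10), G_i = 10^(G_i,dB/10)
  Stage 1: F_1 = 10^(6.61/10) = 4.581, G_1 = 10^(−6.61/10) = 0.2183
  Stage 2: F_2 = 10^(4.10/10) = 2.570, G_2 = 10^(13.5/10) = 22.39
Friis cascade:
  F = 4.581 + (2.570 − 1)/0.2183 = 11.78
NF = 10 log₁₀(11.78) = 10.71 dB

10.71 dB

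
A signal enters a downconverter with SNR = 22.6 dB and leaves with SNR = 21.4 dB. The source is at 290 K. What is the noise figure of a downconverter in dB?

NF (dB) = SNR_in(dB) − SNR_out(dB) when the source is at T₀
NF = 22.6 − 21.4 = 1.2 dB

1.2 dB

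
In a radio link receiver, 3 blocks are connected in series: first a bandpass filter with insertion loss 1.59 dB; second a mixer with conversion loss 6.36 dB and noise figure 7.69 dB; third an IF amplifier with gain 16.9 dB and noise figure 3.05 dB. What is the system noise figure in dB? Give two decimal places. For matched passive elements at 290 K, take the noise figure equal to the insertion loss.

Convert to linear (a loss of L dB is a gain of −L dB): F_i = 10^(NF_i/10), G_i = 10^(G_i,dB/10)
  Stage 1: F_1 = 10^(1.59/10) = 1.442, G_1 = 10^(−1.59/10) = 0.6934
  Stage 2: F_2 = 10^(7.69/10) = 5.875, G_2 = 10^(−6.36/10) = 0.2312
  Stage 3: F_3 = 10^(3.05/10) = 2.018, G_3 = 10^(16.9/10) = 48.98
Friis cascade:
  F = 1.442 + (5.875 − 1)/0.6934 + (2.018 − 1)/0.1603 = 14.82
NF = 10 log₁₀(14.82) = 11.71 dB

11.71 dB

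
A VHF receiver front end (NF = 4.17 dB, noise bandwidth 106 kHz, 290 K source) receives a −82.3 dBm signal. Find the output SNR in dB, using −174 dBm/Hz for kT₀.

37.3 dB

Noise floor: N = −174 + 10 log₁₀(B) + NF
10 log₁₀(1.06×10⁵) = 50.25 dB
N = −174 + 50.25 + 4.17 = −119.58 dBm
SNR = P_sig − N = −82.3 − (−119.58) = 37.28 dB → 37.3 dB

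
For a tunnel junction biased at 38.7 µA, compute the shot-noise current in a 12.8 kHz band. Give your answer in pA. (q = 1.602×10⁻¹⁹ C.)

I_n = √(2qI·B)
2qI·B = 2 × 1.602×10⁻¹⁹ × 3.87×10⁻⁵ × 1.28×10⁴ = 1.59×10⁻¹⁹ A²
I_n = √(1.59×10⁻¹⁹) = 3.98×10⁻¹⁰ A = 398 pA

398 pA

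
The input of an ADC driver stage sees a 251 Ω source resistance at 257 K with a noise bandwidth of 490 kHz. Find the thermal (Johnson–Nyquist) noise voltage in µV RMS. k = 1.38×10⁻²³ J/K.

V_n = √(4kTRB)
4kTRB = 4 × 1.38×10⁻²³ × 257 × 2.51×10² × 4.90×10⁵ = 1.74×10⁻¹² V²
V_n = √(1.74×10⁻¹²) = 1.32×10⁻⁶ V = 1.32 µV

1.32 µV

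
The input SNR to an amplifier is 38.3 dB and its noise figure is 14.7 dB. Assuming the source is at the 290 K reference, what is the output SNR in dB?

By definition F = SNR_in/SNR_out, so in dB: SNR_out = SNR_in − NF
SNR_out = 38.3 − 14.7 = 23.6 dB

23.6 dB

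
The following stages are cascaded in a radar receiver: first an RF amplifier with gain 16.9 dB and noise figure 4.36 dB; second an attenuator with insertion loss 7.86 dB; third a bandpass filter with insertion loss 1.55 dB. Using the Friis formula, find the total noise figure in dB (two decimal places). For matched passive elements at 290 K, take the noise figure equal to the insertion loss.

4.60 dB

Convert to linear (a loss of L dB is a gain of −L dB): F_i = 10^(NF_i/10), G_i = 10^(G_i,dB/10)
  Stage 1: F_1 = 10^(4.36/10) = 2.729, G_1 = 10^(16.9/10) = 48.98
  Stage 2: F_2 = 10^(7.86/10) = 6.109, G_2 = 10^(−7.86/10) = 0.1637
  Stage 3: F_3 = 10^(1.55/10) = 1.429, G_3 = 10^(−1.55/10) = 0.6998
Friis cascade:
  F = 2.729 + (6.109 − 1)/48.98 + (1.429 − 1)/8.017 = 2.887
NF = 10 log₁₀(2.887) = 4.60 dB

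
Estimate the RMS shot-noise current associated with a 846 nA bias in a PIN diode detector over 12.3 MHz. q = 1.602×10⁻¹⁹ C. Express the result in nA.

1.83 nA

I_n = √(2qI·B)
2qI·B = 2 × 1.602×10⁻¹⁹ × 8.46×10⁻⁷ × 1.23×10⁷ = 3.33×10⁻¹⁸ A²
I_n = √(3.33×10⁻¹⁸) = 1.83×10⁻⁹ A = 1.83 nA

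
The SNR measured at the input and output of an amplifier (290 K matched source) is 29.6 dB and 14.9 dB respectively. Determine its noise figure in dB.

NF (dB) = SNR_in(dB) − SNR_out(dB) when the source is at T₀
NF = 29.6 − 14.9 = 14.7 dB

14.7 dB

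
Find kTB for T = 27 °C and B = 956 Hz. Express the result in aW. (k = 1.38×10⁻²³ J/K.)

3.96 aW

T = 27 °C + 273.15 = 300.15 K
P_n = kTB = 1.38×10⁻²³ × 300.15 × 9.56×10² = 3.96×10⁻¹⁸ W = 3.96 aW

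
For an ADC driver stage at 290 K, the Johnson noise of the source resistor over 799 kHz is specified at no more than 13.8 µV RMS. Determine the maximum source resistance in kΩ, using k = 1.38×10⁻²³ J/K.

Johnson–Nyquist: V_n = √(4kTRB) ⇒ R = V_n² / (4kTB)
4kTB = 4 × 1.38×10⁻²³ × 290 × 7.99×10⁵ = 1.28×10⁻¹⁴
R = (1.38×10⁻⁵)² / 1.28×10⁻¹⁴ = 1.49×10⁴ Ω = 14.9 kΩ

14.9 kΩ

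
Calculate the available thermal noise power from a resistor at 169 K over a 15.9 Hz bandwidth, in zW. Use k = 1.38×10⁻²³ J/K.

37.1 zW

P_n = kTB = 1.38×10⁻²³ × 169 × 1.59×10¹ = 3.71×10⁻²⁰ W = 37.1 zW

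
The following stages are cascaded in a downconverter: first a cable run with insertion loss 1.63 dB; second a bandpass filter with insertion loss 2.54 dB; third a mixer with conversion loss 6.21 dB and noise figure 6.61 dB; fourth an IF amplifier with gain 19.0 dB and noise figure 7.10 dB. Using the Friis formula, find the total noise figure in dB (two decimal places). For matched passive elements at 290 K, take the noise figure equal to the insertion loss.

Convert to linear (a loss of L dB is a gain of −L dB): F_i = 10^(NF_i/10), G_i = 10^(G_i,dB/10)
  Stage 1: F_1 = 10^(1.63/10) = 1.455, G_1 = 10^(−1.63/10) = 0.6871
  Stage 2: F_2 = 10^(2.54/10) = 1.795, G_2 = 10^(−2.54/10) = 0.5572
  Stage 3: F_3 = 10^(6.61/10) = 4.581, G_3 = 10^(−6.21/10) = 0.2393
  Stage 4: F_4 = 10^(7.10/10) = 5.129, G_4 = 10^(19.0/10) = 79.43
Friis cascade:
  F = 1.455 + (1.795 − 1)/0.6871 + (4.581 − 1)/0.3828 + (5.129 − 1)/0.09162 = 57.03
NF = 10 log₁₀(57.03) = 17.56 dB

17.56 dB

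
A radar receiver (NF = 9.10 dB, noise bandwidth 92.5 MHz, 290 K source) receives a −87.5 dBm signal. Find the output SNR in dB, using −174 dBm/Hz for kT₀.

Noise floor: N = −174 + 10 log₁₀(B) + NF
10 log₁₀(9.25×10⁷) = 79.66 dB
N = −174 + 79.66 + 9.10 = −85.24 dBm
SNR = P_sig − N = −87.5 − (−85.24) = −2.26 dB → −2.3 dB

−2.3 dB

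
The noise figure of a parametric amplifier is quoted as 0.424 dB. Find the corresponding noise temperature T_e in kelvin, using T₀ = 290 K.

F = 10^(0.424/10) = 1.10255
T_e = (F − 1)·T₀ = (1.10255 − 1) × 290 = 29.7 K

29.7 K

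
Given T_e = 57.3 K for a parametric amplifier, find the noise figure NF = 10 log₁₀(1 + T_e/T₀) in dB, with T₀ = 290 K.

0.783 dB

F = 1 + T_e/T₀ = 1 + 57.3/290 = 1.19759
NF = 10 log₁₀(1.19759) = 0.783 dB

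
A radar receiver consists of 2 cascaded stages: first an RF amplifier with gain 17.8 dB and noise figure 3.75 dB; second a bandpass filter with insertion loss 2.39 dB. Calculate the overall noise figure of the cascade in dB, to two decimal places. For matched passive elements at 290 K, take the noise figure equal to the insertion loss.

3.77 dB

Convert to linear (a loss of L dB is a gain of −L dB): F_i = 10^(NF_i/10), G_i = 10^(G_i,dB/10)
  Stage 1: F_1 = 10^(3.75/10) = 2.371, G_1 = 10^(17.8/10) = 60.26
  Stage 2: F_2 = 10^(2.39/10) = 1.734, G_2 = 10^(−2.39/10) = 0.5768
Friis cascade:
  F = 2.371 + (1.734 − 1)/60.26 = 2.384
NF = 10 log₁₀(2.384) = 3.77 dB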